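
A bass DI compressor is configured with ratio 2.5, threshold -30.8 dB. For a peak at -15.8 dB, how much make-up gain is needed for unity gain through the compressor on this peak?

The peak compresses to -30.8 + 15/2.5 = -24.8 dB.
To reach -15.8 dB requires -15.8 − (-24.8) = 9 dB of make-up.

9 dB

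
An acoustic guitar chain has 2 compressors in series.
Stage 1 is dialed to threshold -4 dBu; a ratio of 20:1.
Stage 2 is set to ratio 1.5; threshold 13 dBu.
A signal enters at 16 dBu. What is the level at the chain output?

-3 dBu

Stage 1: 16 dBu is 20 dB over -4 dBu; at 20:1 that becomes 1 dB over, giving -3 dBu.
Stage 2: -3 dBu is at or below the 13 dBu threshold — no compression; output -3 dBu.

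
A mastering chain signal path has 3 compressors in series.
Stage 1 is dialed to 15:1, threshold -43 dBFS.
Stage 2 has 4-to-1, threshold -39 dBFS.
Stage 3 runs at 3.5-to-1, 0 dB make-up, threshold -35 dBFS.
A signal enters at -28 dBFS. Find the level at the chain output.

-42 dBFS

Stage 1: overshoot 15 dB → 15/15 = 1 dB → -42 dBFS.
Stage 2: below threshold (-42 ≤ -39); passes unchanged; output -42 dBFS.
Stage 3: -42 dBFS ≤ -35 dBFS, so stage 3 doesn't engage; output -42 dBFS.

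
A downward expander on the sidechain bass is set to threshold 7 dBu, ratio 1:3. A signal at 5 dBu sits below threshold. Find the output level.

Below threshold, a 1:3 expander applies gain = (3−1)×(T − x) of attenuation.
(3−1) × 2 = 4 dB, so output = 5 − 4 = 1 dBu.

1 dBu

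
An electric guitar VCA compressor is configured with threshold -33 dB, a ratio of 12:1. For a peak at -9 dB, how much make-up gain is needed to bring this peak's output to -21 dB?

10 dB

Without make-up, output = threshold + overshoot/12 = -33 + 2 = -31 dB.
Gap to target: 10 dB.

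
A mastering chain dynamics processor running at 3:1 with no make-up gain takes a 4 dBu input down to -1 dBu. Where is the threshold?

-3.5 dBu

Let T be the threshold. Output overshoot = (input overshoot)/R, so -1 − T = (4 − T)/3.
3·(-1 − T) = 4 − T → 2·T = -3 − 4 = -7.
T = -7/2 = -3.5 dBu.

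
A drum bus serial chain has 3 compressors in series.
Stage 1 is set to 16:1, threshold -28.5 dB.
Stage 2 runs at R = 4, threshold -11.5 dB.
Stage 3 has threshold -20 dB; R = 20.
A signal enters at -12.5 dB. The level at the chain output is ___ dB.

Stage 1: -12.5 dB is 16 dB over -28.5 dB; at 16:1 that becomes 1 dB over, giving -27.5 dB.
Stage 2: -27.5 dB ≤ -11.5 dB, so stage 2 doesn't engage; output -27.5 dB.
Stage 3: -27.5 dB is at or below the -20 dB threshold — no compression; output -27.5 dB.

-27.5 dB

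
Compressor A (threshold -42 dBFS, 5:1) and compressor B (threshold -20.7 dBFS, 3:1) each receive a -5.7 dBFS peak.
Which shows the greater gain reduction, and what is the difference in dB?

A: GR = 36.3 − 36.3/5 = 29.04 dB.
B: GR = 15 − 15/3 = 10 dB.
A reduces 19.04 dB more.

A, by 19.04 dB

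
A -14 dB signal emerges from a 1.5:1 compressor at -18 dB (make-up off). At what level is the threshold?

Gain reduction = -14 − (-18) = 4 dB; output overshoot = GR / (R − 1) = 4 / 0.5 = 8 dB.
Threshold = output − output overshoot = -18 − 8 = -26 dB.

-26 dB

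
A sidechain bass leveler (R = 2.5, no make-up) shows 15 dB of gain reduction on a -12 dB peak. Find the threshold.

Input is 25 dB above T (since output overshoot × R = input overshoot: (-27 − T)·2.5 = -12 − T gives T = -37 dB).
Check: -37 + (-12 − (-37))/2.5 = -37 + 10 = -27 dB. ✓

-37 dB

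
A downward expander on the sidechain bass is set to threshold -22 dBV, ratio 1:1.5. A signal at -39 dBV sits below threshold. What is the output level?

-47.5 dBV

Undershoot = (-22) − (-39) = 17 dB.
At 1:1.5, that expands to 25.5 dB under threshold.
Output = -22 − 25.5 = -47.5 dBV.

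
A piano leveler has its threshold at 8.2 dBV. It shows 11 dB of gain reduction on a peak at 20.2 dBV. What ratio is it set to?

Input overshoot = 20.2 − 8.2 = 12 dB.
Output overshoot = 12 − 11 = 1 dB.
Ratio = input overshoot / output overshoot = 12 / 1 = 12.

12:1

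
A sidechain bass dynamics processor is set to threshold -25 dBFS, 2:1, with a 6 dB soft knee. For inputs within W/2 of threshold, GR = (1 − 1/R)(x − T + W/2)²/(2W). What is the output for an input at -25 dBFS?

x − T + W/2 = -25 − (-25) + 3 = 3.
GR = (1 − 1/2) × 3² / 12 = 0.5 × 9 / 12 = 0.375 dB.
Output = -25 − 0.375 = -25.375 dBFS.

-25.375 dBFS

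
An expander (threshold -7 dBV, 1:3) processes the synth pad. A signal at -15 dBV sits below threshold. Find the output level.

The input is 8 dB below the -7 dBV threshold.
A 1:3 expander multiplies undershoot by 3: 8 × 3 = 24 dB below threshold.
Output = -7 − 24 = -31 dBV.

-31 dBV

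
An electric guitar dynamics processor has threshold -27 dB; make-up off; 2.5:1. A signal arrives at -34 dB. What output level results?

-34 dB is 7 dB below the -27 dB threshold, so no gain reduction is applied.
Output = input = -34 dB.

-34 dB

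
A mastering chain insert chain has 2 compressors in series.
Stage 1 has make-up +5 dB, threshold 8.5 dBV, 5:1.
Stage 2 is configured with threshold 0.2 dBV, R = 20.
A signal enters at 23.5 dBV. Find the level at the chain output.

1.015 dBV

Stage 1: overshoot 15 dB → 15/5 = 3 dB → 11.5 dBV; +5 dB make-up → 16.5 dBV.
Stage 2: 16.5 dBV is 16.3 dB over 0.2 dBV; at 20:1 that becomes 0.815 dB over, giving 1.015 dBV.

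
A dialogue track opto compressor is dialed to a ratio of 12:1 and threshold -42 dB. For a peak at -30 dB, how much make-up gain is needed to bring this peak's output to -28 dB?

13 dB

Without make-up, output = threshold + overshoot/12 = -42 + 1 = -41 dB.
Gap to target: 13 dB.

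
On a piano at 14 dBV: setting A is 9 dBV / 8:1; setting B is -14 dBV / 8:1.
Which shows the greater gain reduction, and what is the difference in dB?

B, by 20.125 dB

A: GR = 5 − 5/8 = 4.375 dB.
B: GR = 28 − 28/8 = 24.5 dB.
B applies 20.125 dB more gain reduction.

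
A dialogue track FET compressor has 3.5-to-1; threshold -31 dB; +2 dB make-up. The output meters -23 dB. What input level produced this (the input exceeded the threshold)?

Before make-up, the level was -23 − 2 = -25 dB.
The compressed level sits -25 − (-31) = 6 dB over threshold.
Before 3.5:1 compression the overshoot was 6 × 3.5 = 21 dB, so input = -31 + 21 = -10 dB.

-10 dB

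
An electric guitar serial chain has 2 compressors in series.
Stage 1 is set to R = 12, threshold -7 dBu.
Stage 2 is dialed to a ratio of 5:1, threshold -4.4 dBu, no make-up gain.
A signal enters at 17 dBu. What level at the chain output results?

-5 dBu

Stage 1: 24 dB above -7 dBu, reduced 12:1 to 2 dB above → -5 dBu.
Stage 2: below threshold (-5 ≤ -4.4); passes unchanged; output -5 dBu.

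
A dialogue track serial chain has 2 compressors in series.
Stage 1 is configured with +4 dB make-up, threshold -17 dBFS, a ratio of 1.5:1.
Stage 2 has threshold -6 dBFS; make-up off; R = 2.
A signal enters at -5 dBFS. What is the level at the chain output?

-5.5 dBFS

Stage 1: 12 dB above -17 dBFS, reduced 1.5:1 to 8 dB above → -9 dBFS; +4 dB make-up → -5 dBFS.
Stage 2: 1 dB above -6 dBFS, reduced 2:1 to 0.5 dB above → -5.5 dBFS.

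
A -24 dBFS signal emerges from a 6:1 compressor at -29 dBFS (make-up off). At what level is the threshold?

Input is 6 dB above T (since output overshoot × R = input overshoot: (-29 − T)·6 = -24 − T gives T = -30 dBFS).
Check: -30 + (-24 − (-30))/6 = -30 + 1 = -29 dBFS. ✓

-30 dBFS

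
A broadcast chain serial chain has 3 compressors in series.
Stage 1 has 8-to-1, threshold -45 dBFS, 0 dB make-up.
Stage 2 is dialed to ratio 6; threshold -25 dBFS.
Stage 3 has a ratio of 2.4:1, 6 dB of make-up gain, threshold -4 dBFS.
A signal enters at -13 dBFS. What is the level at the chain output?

-35 dBFS

Stage 1: -13 dBFS is 32 dB over -45 dBFS; at 8:1 that becomes 4 dB over, giving -41 dBFS.
Stage 2: below threshold (-41 ≤ -25); passes unchanged; output -41 dBFS.
Stage 3: -41 dBFS ≤ -4 dBFS, so stage 3 doesn't engage; make-up brings it to -35 dBFS.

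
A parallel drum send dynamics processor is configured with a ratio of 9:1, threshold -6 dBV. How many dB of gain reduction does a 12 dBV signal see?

16 dB

Overshoot = 12 − (-6) = 18 dB.
After 9:1 compression the overshoot becomes 18/9 = 2 dB.
GR = overshoot in − overshoot out = 18 − 2 = 16 dB.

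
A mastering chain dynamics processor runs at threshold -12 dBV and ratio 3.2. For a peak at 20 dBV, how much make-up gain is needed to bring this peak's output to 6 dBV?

Overshoot 32 dB → 32/3.2 = 10 dB after compression, so the compressed level is -12 + 10 = -2 dBV.
Make-up = target − compressed = 6 − (-2) = 8 dB.

8 dB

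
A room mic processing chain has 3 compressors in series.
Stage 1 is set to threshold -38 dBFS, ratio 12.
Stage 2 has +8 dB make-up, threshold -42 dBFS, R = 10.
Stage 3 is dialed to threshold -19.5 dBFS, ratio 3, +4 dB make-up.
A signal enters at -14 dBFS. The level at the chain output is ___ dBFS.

-29.4 dBFS

Stage 1: -14 dBFS is 24 dB over -38 dBFS; at 12:1 that becomes 2 dB over, giving -36 dBFS.
Stage 2: 6 dB above -42 dBFS, reduced 10:1 to 0.6 dB above → -41.4 dBFS; +8 dB make-up → -33.4 dBFS.
Stage 3: -33.4 dBFS ≤ -19.5 dBFS, so stage 3 doesn't engage; make-up brings it to -29.4 dBFS.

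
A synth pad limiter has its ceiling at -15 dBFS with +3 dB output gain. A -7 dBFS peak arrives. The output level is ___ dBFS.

-12 dBFS

At ∞:1, everything above -15 dBFS is held at the ceiling.
Output gain then adds 3 dB: -15 + 3 = -12 dBFS.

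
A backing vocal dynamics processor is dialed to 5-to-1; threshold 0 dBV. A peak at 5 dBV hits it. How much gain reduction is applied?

Overshoot = 5 − 0 = 5 dB.
A 5:1 ratio leaves 1 dB of that excess.
So the signal is attenuated by 5 − 1 = 4 dB.

4 dB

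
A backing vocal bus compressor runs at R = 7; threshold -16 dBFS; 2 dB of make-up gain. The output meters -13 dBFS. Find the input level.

Stripping the +2 dB make-up gives -15 dBFS at the gain stage.
The compressed level sits -15 − (-16) = 1 dB over threshold.
Input overshoot = R × output overshoot = 7 dB → input = -16 + 7 = -9 dBFS.

-9 dBFS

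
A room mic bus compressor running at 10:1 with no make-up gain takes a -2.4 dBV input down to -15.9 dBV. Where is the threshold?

-17.4 dBV

Gain reduction = -2.4 − (-15.9) = 13.5 dB; output overshoot = GR / (R − 1) = 13.5 / 9 = 1.5 dB.
Threshold = output − output overshoot = -15.9 − 1.5 = -17.4 dBV.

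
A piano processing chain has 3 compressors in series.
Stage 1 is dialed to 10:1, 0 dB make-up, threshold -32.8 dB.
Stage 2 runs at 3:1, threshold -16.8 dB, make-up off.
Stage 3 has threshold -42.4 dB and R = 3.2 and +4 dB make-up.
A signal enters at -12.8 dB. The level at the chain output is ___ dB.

Stage 1: 20 dB above -32.8 dB, reduced 10:1 to 2 dB above → -30.8 dB.
Stage 2: below threshold (-30.8 ≤ -16.8); passes unchanged; output -30.8 dB.
Stage 3: -30.8 dB is 11.6 dB over -42.4 dB; at 3.2:1 that becomes 3.625 dB over, giving -38.775 dB; +4 dB make-up → -34.775 dB.

-34.775 dB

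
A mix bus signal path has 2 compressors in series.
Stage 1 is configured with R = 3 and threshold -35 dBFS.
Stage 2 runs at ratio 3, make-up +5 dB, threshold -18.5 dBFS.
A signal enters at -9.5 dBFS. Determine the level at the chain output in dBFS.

-21.5 dBFS

Stage 1: 25.5 dB above -35 dBFS, reduced 3:1 to 8.5 dB above → -26.5 dBFS.
Stage 2: below threshold (-26.5 ≤ -18.5); passes unchanged; make-up brings it to -21.5 dBFS.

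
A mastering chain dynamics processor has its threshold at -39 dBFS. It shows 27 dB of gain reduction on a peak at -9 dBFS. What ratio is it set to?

10:1

Input overshoot = -9 − (-39) = 30 dB.
Output overshoot = 30 − 27 = 3 dB.
Ratio = input overshoot / output overshoot = 30 / 3 = 10.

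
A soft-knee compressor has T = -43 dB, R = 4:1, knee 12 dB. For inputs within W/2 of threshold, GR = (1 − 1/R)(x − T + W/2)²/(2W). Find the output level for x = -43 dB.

x − T + W/2 = -43 − (-43) + 6 = 6.
GR = (1 − 1/4) × 6² / 24 = 0.75 × 36 / 24 = 1.125 dB.
Output = -43 − 1.125 = -44.125 dB.

-44.125 dB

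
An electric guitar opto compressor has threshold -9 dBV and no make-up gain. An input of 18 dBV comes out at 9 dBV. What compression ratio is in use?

1.5:1

Input overshoot = 18 − (-9) = 27 dB; output overshoot = 9 − (-9) = 18 dB.
Ratio = 27 / 18 = 1.5.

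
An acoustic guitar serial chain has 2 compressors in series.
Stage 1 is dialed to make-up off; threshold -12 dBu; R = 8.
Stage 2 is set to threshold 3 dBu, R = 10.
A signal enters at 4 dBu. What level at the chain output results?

Stage 1: overshoot 16 dB → 16/8 = 2 dB → -10 dBu.
Stage 2: -10 dBu is at or below the 3 dBu threshold — no compression; output -10 dBu.

-10 dBu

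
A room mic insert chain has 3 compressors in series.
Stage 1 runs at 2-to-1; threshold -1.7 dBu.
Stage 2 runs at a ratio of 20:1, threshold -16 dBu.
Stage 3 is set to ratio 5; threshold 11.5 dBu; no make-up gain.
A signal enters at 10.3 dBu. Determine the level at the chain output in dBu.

-14.985 dBu

Stage 1: 10.3 dBu is 12 dB over -1.7 dBu; at 2:1 that becomes 6 dB over, giving 4.3 dBu.
Stage 2: 20.3 dB above -16 dBu, reduced 20:1 to 1.015 dB above → -14.985 dBu.
Stage 3: below threshold (-14.985 ≤ 11.5); passes unchanged; output -14.985 dBu.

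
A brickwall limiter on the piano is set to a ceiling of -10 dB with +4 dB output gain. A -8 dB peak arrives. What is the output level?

-6 dB

At ∞:1, everything above -10 dB is held at the ceiling.
Output gain then adds 4 dB: -10 + 4 = -6 dB.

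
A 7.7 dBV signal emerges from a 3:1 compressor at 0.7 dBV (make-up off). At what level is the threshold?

-2.8 dBV

Let T be the threshold. Output overshoot = (input overshoot)/R, so 0.7 − T = (7.7 − T)/3.
3·(0.7 − T) = 7.7 − T → 2·T = 2.1 − 7.7 = -5.6.
T = -5.6/2 = -2.8 dBV.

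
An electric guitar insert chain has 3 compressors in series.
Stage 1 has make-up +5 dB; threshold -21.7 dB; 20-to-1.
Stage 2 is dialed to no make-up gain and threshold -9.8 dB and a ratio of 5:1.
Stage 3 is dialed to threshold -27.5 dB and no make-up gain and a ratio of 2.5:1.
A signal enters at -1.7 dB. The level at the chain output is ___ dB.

-22.78 dB

Stage 1: 20 dB above -21.7 dB, reduced 20:1 to 1 dB above → -20.7 dB; +5 dB make-up → -15.7 dB.
Stage 2: -15.7 dB ≤ -9.8 dB, so stage 2 doesn't engage; output -15.7 dB.
Stage 3: overshoot 11.8 dB → 11.8/2.5 = 4.72 dB → -22.78 dB.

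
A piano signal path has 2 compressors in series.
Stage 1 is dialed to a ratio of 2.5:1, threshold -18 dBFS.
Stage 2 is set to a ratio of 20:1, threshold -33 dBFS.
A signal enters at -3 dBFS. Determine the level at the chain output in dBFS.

-31.95 dBFS

Stage 1: -3 dBFS is 15 dB over -18 dBFS; at 2.5:1 that becomes 6 dB over, giving -12 dBFS.
Stage 2: overshoot 21 dB → 21/20 = 1.05 dB → -31.95 dBFS.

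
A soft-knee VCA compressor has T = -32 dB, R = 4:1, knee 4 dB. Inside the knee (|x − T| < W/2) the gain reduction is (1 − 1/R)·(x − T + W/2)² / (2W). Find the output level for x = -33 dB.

-33.09375 dB

x − T + W/2 = -33 − (-32) + 2 = 1.
GR = (1 − 1/4) × 1² / 8 = 0.75 × 1 / 8 = 0.09375 dB.
Output = -33 − 0.09375 = -33.09375 dB.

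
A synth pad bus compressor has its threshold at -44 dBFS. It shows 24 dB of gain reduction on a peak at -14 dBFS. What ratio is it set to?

Input overshoot = -14 − (-44) = 30 dB.
Output overshoot = 30 − 24 = 6 dB.
Ratio = input overshoot / output overshoot = 30 / 6 = 5.

5:1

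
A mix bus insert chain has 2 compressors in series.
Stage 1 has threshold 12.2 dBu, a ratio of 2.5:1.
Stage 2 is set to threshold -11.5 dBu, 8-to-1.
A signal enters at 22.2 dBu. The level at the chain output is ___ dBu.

-8.0375 dBu

Stage 1: overshoot 10 dB → 10/2.5 = 4 dB → 16.2 dBu.
Stage 2: 27.7 dB above -11.5 dBu, reduced 8:1 to 3.4625 dB above → -8.0375 dBu.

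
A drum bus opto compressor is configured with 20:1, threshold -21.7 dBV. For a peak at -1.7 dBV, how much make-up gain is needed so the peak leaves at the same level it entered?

19 dB

The peak compresses to -21.7 + 20/20 = -20.7 dBV.
To reach -1.7 dBV requires -1.7 − (-20.7) = 19 dB of make-up.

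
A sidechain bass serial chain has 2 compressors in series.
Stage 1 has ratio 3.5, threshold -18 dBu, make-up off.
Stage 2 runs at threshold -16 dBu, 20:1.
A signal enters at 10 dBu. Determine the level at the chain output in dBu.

-15.7 dBu

Stage 1: 28 dB above -18 dBu, reduced 3.5:1 to 8 dB above → -10 dBu.
Stage 2: overshoot 6 dB → 6/20 = 0.3 dB → -15.7 dBu.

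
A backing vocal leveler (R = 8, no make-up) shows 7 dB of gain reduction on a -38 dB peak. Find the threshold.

-46 dB

Let T be the threshold. Output overshoot = (input overshoot)/R, so -45 − T = (-38 − T)/8.
8·(-45 − T) = -38 − T → 7·T = -360 − (-38) = -322.
T = -322/7 = -46 dB.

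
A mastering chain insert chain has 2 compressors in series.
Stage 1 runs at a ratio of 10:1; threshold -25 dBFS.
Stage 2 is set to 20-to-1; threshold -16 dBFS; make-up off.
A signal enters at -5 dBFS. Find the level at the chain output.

Stage 1: 20 dB above -25 dBFS, reduced 10:1 to 2 dB above → -23 dBFS.
Stage 2: -23 dBFS is at or below the -16 dBFS threshold — no compression; output -23 dBFS.

-23 dBFS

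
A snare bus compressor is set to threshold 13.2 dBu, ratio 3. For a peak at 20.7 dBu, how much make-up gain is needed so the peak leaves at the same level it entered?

5 dB

Overshoot 7.5 dB → 7.5/3 = 2.5 dB after compression, so the compressed level is 13.2 + 2.5 = 15.7 dBu.
Make-up = target − compressed = 20.7 − 15.7 = 5 dB.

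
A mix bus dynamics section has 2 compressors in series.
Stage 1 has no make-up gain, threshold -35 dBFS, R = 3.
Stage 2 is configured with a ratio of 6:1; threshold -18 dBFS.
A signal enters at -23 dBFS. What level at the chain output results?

-31 dBFS

Stage 1: -23 dBFS is 12 dB over -35 dBFS; at 3:1 that becomes 4 dB over, giving -31 dBFS.
Stage 2: -31 dBFS ≤ -18 dBFS, so stage 2 doesn't engage; output -31 dBFS.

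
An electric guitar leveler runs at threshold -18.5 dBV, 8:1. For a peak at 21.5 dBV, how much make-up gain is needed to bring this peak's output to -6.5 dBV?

Overshoot 40 dB → 40/8 = 5 dB after compression, so the compressed level is -18.5 + 5 = -13.5 dBV.
Make-up = target − compressed = -6.5 − (-13.5) = 7 dB.

7 dB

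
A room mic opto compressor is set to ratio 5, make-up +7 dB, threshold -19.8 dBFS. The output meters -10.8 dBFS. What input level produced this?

Before make-up, the level was -10.8 − 7 = -17.8 dBFS.
That's 2 dB above the -19.8 dBFS threshold.
Undo the ratio: input overshoot = 2 × 5 = 10 dB, giving input = -9.8 dBFS.

-9.8 dBFS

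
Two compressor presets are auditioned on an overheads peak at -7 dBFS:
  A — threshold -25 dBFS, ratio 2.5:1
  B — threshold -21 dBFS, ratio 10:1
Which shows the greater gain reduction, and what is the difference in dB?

A: 18 dB over, compressed to 7.2 dB over, so 10.8 dB of GR.
B: 14 dB over, compressed to 1.4 dB over, so 12.6 dB of GR.
B applies 1.8 dB more gain reduction.

B, by 1.8 dB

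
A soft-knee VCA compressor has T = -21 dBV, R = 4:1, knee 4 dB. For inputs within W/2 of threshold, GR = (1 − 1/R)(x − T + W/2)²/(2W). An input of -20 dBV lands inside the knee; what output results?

x − T + W/2 = -20 − (-21) + 2 = 3.
GR = (1 − 1/4) × 3² / 8 = 0.75 × 9 / 8 = 0.84375 dB.
Output = -20 − 0.84375 = -20.84375 dBV.

-20.84375 dBV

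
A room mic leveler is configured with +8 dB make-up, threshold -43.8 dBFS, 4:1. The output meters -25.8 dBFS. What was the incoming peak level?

-3.8 dBFS

Before make-up, the level was -25.8 − 8 = -33.8 dBFS.
Post-compression overshoot = -33.8 − (-43.8) = 10 dB.
Input overshoot = R × output overshoot = 40 dB → input = -43.8 + 40 = -3.8 dBFS.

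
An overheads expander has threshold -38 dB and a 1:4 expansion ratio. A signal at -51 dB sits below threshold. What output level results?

-90 dB

The input is 13 dB below the -38 dB threshold.
A 1:4 expander multiplies undershoot by 4: 13 × 4 = 52 dB below threshold.
Output = -38 − 52 = -90 dB.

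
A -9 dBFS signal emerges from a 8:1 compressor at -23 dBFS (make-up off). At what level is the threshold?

Gain reduction = -9 − (-23) = 14 dB; output overshoot = GR / (R − 1) = 14 / 7 = 2 dB.
Threshold = output − output overshoot = -23 − 2 = -25 dBFS.

-25 dBFS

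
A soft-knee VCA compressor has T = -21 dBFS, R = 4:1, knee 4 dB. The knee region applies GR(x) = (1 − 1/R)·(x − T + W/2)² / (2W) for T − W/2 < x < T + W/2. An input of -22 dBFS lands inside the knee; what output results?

-22.09375 dBFS

x − T + W/2 = -22 − (-21) + 2 = 1.
GR = (1 − 1/4) × 1² / 8 = 0.75 × 1 / 8 = 0.09375 dB.
Output = -22 − 0.09375 = -22.09375 dBFS.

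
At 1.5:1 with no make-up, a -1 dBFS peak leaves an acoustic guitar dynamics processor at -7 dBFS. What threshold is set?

Gain reduction = -1 − (-7) = 6 dB; output overshoot = GR / (R − 1) = 6 / 0.5 = 12 dB.
Threshold = output − output overshoot = -7 − 12 = -19 dBFS.

-19 dBFS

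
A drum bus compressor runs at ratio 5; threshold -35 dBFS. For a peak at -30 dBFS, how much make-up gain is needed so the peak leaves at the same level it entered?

4 dB

Overshoot 5 dB → 5/5 = 1 dB after compression, so the compressed level is -35 + 1 = -34 dBFS.
Make-up = target − compressed = -30 − (-34) = 4 dB.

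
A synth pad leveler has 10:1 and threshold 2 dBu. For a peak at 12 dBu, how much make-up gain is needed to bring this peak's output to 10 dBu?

7 dB

The peak compresses to 2 + 10/10 = 3 dBu.
To reach 10 dBu requires 10 − 3 = 7 dB of make-up.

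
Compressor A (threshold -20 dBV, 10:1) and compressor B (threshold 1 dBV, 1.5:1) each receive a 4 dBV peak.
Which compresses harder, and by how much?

A: overshoot 24 dB → output overshoot 2.4 dB → GR 21.6 dB.
B: overshoot 3 dB → output overshoot 2 dB → GR 1 dB.
Difference: 20.6 dB in favour of A.

A, by 20.6 dB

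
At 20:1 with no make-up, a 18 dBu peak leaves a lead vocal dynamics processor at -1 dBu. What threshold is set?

-2 dBu

Let T be the threshold. Output overshoot = (input overshoot)/R, so -1 − T = (18 − T)/20.
20·(-1 − T) = 18 − T → 19·T = -20 − 18 = -38.
T = -38/19 = -2 dBu.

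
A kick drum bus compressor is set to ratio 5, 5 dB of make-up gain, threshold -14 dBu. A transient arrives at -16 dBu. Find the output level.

-16 dBu is 2 dB below the -14 dBu threshold, so no gain reduction is applied.
Make-up gain adds 5 dB: -16 + 5 = -11 dBu.

-11 dBu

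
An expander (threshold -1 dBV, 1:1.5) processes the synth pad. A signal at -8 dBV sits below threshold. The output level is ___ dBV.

Below threshold, a 1:1.5 expander applies gain = (1.5−1)×(T − x) of attenuation.
(1.5−1) × 7 = 3.5 dB, so output = -8 − 3.5 = -11.5 dBV.

-11.5 dBV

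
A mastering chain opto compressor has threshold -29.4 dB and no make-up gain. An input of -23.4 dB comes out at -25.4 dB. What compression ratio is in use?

1.5:1

Input overshoot = -23.4 − (-29.4) = 6 dB; output overshoot = -25.4 − (-29.4) = 4 dB.
Ratio = 6 / 4 = 1.5.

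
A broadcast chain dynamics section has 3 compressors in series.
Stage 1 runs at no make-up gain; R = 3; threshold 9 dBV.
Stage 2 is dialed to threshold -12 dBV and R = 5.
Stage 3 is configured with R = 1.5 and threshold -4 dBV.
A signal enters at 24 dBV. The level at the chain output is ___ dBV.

Stage 1: 24 dBV is 15 dB over 9 dBV; at 3:1 that becomes 5 dB over, giving 14 dBV.
Stage 2: overshoot 26 dB → 26/5 = 5.2 dB → -6.8 dBV.
Stage 3: -6.8 dBV ≤ -4 dBV, so stage 3 doesn't engage; output -6.8 dBV.

-6.8 dBV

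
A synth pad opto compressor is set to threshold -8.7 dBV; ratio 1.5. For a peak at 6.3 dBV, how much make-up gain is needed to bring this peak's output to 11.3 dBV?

The peak compresses to -8.7 + 15/1.5 = 1.3 dBV.
To reach 11.3 dBV requires 11.3 − 1.3 = 10 dB of make-up.

10 dB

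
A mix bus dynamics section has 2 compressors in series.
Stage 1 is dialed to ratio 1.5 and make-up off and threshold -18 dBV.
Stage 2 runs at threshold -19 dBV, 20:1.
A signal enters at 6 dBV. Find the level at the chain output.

Stage 1: 6 dBV is 24 dB over -18 dBV; at 1.5:1 that becomes 16 dB over, giving -2 dBV.
Stage 2: 17 dB above -19 dBV, reduced 20:1 to 0.85 dB above → -18.15 dBV.

-18.15 dBV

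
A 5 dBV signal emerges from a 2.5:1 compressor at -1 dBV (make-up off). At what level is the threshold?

Input is 10 dB above T (since output overshoot × R = input overshoot: (-1 − T)·2.5 = 5 − T gives T = -5 dBV).
Check: -5 + (5 − (-5))/2.5 = -5 + 4 = -1 dBV. ✓

-5 dBV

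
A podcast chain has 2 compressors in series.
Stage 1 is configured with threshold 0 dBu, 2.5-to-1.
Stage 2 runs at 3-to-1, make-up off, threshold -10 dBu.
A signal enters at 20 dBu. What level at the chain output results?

-4 dBu

Stage 1: 20 dB above 0 dBu, reduced 2.5:1 to 8 dB above → 8 dBu.
Stage 2: 8 dBu is 18 dB over -10 dBu; at 3:1 that becomes 6 dB over, giving -4 dBu.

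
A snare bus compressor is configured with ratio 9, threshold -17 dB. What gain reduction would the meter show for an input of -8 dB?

8 dB

Overshoot = -8 − (-17) = 9 dB.
At 9:1, output sits 9/9 = 1 dB above threshold.
So the signal is attenuated by 9 − 1 = 8 dB.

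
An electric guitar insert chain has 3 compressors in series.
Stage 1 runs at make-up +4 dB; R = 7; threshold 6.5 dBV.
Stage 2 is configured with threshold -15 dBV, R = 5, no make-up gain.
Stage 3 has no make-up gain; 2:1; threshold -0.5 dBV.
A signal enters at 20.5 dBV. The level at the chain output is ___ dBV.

-9.5 dBV

Stage 1: overshoot 14 dB → 14/7 = 2 dB → 8.5 dBV; +4 dB make-up → 12.5 dBV.
Stage 2: overshoot 27.5 dB → 27.5/5 = 5.5 dB → -9.5 dBV.
Stage 3: -9.5 dBV is at or below the -0.5 dBV threshold — no compression; output -9.5 dBV.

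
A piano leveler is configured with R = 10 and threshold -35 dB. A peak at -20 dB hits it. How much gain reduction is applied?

13.5 dB

-20 dB exceeds the threshold by 15 dB.
At 10:1, output sits 15/10 = 1.5 dB above threshold.
Gain reduction = 15 − 1.5 = 13.5 dB.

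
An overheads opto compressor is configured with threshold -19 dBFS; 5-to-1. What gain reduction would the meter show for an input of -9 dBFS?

8 dB

The signal is 10 dB above threshold.
After 5:1 compression the overshoot becomes 10/5 = 2 dB.
Gain reduction = 10 − 2 = 8 dB.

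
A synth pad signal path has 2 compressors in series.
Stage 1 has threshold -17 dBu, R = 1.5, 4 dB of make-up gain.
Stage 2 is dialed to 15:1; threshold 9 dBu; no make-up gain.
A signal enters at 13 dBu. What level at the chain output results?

Stage 1: overshoot 30 dB → 30/1.5 = 20 dB → 3 dBu; +4 dB make-up → 7 dBu.
Stage 2: 7 dBu ≤ 9 dBu, so stage 2 doesn't engage; output 7 dBu.

7 dBu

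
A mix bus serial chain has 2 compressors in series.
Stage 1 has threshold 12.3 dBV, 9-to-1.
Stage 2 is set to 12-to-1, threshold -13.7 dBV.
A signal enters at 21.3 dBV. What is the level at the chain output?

-11.45 dBV

Stage 1: 21.3 dBV is 9 dB over 12.3 dBV; at 9:1 that becomes 1 dB over, giving 13.3 dBV.
Stage 2: 13.3 dBV is 27 dB over -13.7 dBV; at 12:1 that becomes 2.25 dB over, giving -11.45 dBV.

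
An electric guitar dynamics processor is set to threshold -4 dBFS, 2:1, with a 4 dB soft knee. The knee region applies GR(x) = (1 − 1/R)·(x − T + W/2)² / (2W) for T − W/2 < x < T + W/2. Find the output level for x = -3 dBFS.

-3.5625 dBFS

x − T + W/2 = -3 − (-4) + 2 = 3.
GR = (1 − 1/2) × 3² / 8 = 0.5 × 9 / 8 = 0.5625 dB.
Output = -3 − 0.5625 = -3.5625 dBFS.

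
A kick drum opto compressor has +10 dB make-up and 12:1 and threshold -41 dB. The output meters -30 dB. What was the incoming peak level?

-29 dB

Before make-up, the level was -30 − 10 = -40 dB.
Post-compression overshoot = -40 − (-41) = 1 dB.
Undo the ratio: input overshoot = 1 × 12 = 12 dB, giving input = -29 dB.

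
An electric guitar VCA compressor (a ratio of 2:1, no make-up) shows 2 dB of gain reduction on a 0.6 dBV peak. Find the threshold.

Gain reduction = 0.6 − (-1.4) = 2 dB; output overshoot = GR / (R − 1) = 2 / 1 = 2 dB.
Threshold = output − output overshoot = -1.4 − 2 = -3.4 dBV.

-3.4 dBV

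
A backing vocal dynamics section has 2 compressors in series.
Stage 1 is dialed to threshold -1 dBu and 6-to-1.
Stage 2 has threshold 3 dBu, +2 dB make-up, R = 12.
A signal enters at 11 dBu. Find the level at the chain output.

Stage 1: 11 dBu is 12 dB over -1 dBu; at 6:1 that becomes 2 dB over, giving 1 dBu.
Stage 2: 1 dBu is at or below the 3 dBu threshold — no compression; make-up brings it to 3 dBu.

3 dBu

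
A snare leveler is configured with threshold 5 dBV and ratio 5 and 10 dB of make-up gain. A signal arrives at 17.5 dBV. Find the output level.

17.5 dBV

17.5 dBV sits 12.5 dB over threshold.
At 5:1 the overshoot is divided by 5, leaving 2.5 dB above threshold.
So the level is 5 + 2.5 = 7.5 dBV; make-up adds 10 dB, giving 17.5 dBV.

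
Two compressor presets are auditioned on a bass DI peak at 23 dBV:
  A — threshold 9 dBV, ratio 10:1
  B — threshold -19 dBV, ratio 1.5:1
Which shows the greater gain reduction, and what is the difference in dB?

B, by 1.4 dB

A: overshoot 14 dB → output overshoot 1.4 dB → GR 12.6 dB.
B: overshoot 42 dB → output overshoot 28 dB → GR 14 dB.
B applies 1.4 dB more gain reduction.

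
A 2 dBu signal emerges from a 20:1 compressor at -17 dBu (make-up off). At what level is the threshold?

-18 dBu

Gain reduction = 2 − (-17) = 19 dB; output overshoot = GR / (R − 1) = 19 / 19 = 1 dB.
Threshold = output − output overshoot = -17 − 1 = -18 dBu.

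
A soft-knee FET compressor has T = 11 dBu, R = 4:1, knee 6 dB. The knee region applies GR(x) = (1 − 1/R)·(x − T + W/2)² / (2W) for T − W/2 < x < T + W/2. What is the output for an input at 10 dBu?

x − T + W/2 = 10 − 11 + 3 = 2.
GR = (1 − 1/4) × 2² / 12 = 0.75 × 4 / 12 = 0.25 dB.
Output = 10 − 0.25 = 9.75 dBu.

9.75 dBu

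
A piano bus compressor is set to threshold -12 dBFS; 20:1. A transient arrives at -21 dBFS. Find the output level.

-21 dBFS

-21 dBFS is 9 dB below the -12 dBFS threshold, so no gain reduction is applied.
Output = input = -21 dBFS.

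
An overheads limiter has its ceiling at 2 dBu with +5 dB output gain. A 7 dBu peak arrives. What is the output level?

7 dBu

The limiter clamps the peak to its 2 dBu ceiling.
Output gain then adds 5 dB: 2 + 5 = 7 dBu.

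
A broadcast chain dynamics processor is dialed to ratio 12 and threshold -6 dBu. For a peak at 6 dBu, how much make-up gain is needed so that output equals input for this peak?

11 dB

The peak compresses to -6 + 12/12 = -5 dBu.
To reach 6 dBu requires 6 − (-5) = 11 dB of make-up.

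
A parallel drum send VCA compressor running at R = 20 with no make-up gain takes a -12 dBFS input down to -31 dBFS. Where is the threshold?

-32 dBFS

Gain reduction = -12 − (-31) = 19 dB; output overshoot = GR / (R − 1) = 19 / 19 = 1 dB.
Threshold = output − output overshoot = -31 − 1 = -32 dBFS.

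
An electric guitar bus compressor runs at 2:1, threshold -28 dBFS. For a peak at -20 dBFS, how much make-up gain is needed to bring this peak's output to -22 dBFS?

2 dB

The peak compresses to -28 + 8/2 = -24 dBFS.
To reach -22 dBFS requires -22 − (-24) = 2 dB of make-up.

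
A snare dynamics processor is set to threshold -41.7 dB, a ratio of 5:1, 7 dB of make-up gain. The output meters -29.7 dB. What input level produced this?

-16.7 dB

Before make-up, the level was -29.7 − 7 = -36.7 dB.
That's 5 dB above the -41.7 dB threshold.
Undo the ratio: input overshoot = 5 × 5 = 25 dB, giving input = -16.7 dB.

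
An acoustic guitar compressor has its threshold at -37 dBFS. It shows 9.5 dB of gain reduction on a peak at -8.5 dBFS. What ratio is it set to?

Input overshoot = -8.5 − (-37) = 28.5 dB.
Output overshoot = 28.5 − 9.5 = 19 dB.
Ratio = input overshoot / output overshoot = 28.5 / 19 = 1.5.

1.5:1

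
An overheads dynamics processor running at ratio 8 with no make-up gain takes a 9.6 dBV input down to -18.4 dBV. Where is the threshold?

Let T be the threshold. Output overshoot = (input overshoot)/R, so -18.4 − T = (9.6 − T)/8.
8·(-18.4 − T) = 9.6 − T → 7·T = -147.2 − 9.6 = -156.8.
T = -156.8/7 = -22.4 dBV.

-22.4 dBV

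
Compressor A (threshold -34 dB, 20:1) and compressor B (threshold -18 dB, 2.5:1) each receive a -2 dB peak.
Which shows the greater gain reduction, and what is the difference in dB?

A: overshoot 32 dB → output overshoot 1.6 dB → GR 30.4 dB.
B: overshoot 16 dB → output overshoot 6.4 dB → GR 9.6 dB.
Difference: 20.8 dB in favour of A.

A, by 20.8 dB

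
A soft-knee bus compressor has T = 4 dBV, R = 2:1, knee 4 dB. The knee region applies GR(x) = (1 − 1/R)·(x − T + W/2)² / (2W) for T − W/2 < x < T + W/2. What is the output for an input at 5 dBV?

4.4375 dBV

x − T + W/2 = 5 − 4 + 2 = 3.
GR = (1 − 1/2) × 3² / 8 = 0.5 × 9 / 8 = 0.5625 dB.
Output = 5 − 0.5625 = 4.4375 dBV.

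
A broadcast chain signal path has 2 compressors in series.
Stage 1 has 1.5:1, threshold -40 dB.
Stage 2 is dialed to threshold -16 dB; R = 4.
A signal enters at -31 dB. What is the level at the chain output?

-34 dB

Stage 1: 9 dB above -40 dB, reduced 1.5:1 to 6 dB above → -34 dB.
Stage 2: -34 dB ≤ -16 dB, so stage 2 doesn't engage; output -34 dB.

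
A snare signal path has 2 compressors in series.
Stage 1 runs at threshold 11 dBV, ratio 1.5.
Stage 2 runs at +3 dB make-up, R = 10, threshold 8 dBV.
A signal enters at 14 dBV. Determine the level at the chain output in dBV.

11.5 dBV

Stage 1: overshoot 3 dB → 3/1.5 = 2 dB → 13 dBV.
Stage 2: overshoot 5 dB → 5/10 = 0.5 dB → 8.5 dBV; +3 dB make-up → 11.5 dBV.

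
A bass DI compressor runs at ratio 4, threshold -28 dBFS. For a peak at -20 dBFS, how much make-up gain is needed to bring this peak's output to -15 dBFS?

Without make-up, output = threshold + overshoot/4 = -28 + 2 = -26 dBFS.
Gap to target: 11 dB.

11 dB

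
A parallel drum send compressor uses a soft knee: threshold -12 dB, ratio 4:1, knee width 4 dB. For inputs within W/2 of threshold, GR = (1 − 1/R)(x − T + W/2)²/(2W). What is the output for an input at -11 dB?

-11.84375 dB

x − T + W/2 = -11 − (-12) + 2 = 3.
GR = (1 − 1/4) × 3² / 8 = 0.75 × 9 / 8 = 0.84375 dB.
Output = -11 − 0.84375 = -11.84375 dB.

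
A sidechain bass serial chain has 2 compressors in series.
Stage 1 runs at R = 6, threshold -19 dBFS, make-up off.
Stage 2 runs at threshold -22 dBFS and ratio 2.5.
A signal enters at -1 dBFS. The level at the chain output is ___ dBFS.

-19.6 dBFS

Stage 1: -1 dBFS is 18 dB over -19 dBFS; at 6:1 that becomes 3 dB over, giving -16 dBFS.
Stage 2: 6 dB above -22 dBFS, reduced 2.5:1 to 2.4 dB above → -19.6 dBFS.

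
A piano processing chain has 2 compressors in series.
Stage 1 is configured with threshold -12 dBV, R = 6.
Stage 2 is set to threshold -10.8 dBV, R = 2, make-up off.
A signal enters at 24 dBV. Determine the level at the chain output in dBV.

Stage 1: 36 dB above -12 dBV, reduced 6:1 to 6 dB above → -6 dBV.
Stage 2: -6 dBV is 4.8 dB over -10.8 dBV; at 2:1 that becomes 2.4 dB over, giving -8.4 dBV.

-8.4 dBV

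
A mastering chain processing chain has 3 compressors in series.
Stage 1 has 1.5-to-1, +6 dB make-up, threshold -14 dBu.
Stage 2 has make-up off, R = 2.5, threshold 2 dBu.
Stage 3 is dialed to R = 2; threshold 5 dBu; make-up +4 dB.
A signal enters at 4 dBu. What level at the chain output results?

Stage 1: 4 dBu is 18 dB over -14 dBu; at 1.5:1 that becomes 12 dB over, giving -2 dBu; +6 dB make-up → 4 dBu.
Stage 2: 4 dBu is 2 dB over 2 dBu; at 2.5:1 that becomes 0.8 dB over, giving 2.8 dBu.
Stage 3: 2.8 dBu ≤ 5 dBu, so stage 3 doesn't engage; make-up brings it to 6.8 dBu.

6.8 dBu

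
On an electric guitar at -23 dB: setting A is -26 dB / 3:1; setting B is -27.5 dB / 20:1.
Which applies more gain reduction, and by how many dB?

B, by 2.275 dB

A: 3 dB over, compressed to 1 dB over, so 2 dB of GR.
B: 4.5 dB over, compressed to 0.225 dB over, so 4.275 dB of GR.
Difference: 2.275 dB in favour of B.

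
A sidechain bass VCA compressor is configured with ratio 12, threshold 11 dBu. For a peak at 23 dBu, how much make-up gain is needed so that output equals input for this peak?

The peak compresses to 11 + 12/12 = 12 dBu.
To reach 23 dBu requires 23 − 12 = 11 dB of make-up.

11 dB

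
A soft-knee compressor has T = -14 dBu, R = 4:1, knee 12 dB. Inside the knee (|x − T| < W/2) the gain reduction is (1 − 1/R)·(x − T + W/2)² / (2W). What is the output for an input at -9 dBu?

x − T + W/2 = -9 − (-14) + 6 = 11.
GR = (1 − 1/4) × 11² / 24 = 0.75 × 121 / 24 = 3.78125 dB.
Output = -9 − 3.78125 = -12.78125 dBu.

-12.78125 dBu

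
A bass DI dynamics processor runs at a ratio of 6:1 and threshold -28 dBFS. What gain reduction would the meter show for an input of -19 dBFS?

7.5 dB

The signal is 9 dB above threshold.
A 6:1 ratio leaves 1.5 dB of that excess.
GR = overshoot in − overshoot out = 9 − 1.5 = 7.5 dB.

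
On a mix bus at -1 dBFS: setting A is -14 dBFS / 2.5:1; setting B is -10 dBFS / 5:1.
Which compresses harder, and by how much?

A, by 0.6 dB

A: 13 dB over, compressed to 5.2 dB over, so 7.8 dB of GR.
B: 9 dB over, compressed to 1.8 dB over, so 7.2 dB of GR.
A reduces 0.6 dB more.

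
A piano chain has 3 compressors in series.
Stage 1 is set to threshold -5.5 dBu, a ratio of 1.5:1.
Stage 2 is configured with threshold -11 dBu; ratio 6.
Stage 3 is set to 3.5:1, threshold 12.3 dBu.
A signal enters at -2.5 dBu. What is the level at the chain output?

-9.75 dBu

Stage 1: overshoot 3 dB → 3/1.5 = 2 dB → -3.5 dBu.
Stage 2: overshoot 7.5 dB → 7.5/6 = 1.25 dB → -9.75 dBu.
Stage 3: -9.75 dBu is at or below the 12.3 dBu threshold — no compression; output -9.75 dBu.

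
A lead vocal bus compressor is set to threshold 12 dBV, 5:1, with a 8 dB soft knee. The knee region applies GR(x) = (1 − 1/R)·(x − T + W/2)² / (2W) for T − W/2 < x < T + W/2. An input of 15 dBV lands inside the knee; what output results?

12.55 dBV

x − T + W/2 = 15 − 12 + 4 = 7.
GR = (1 − 1/5) × 7² / 16 = 0.8 × 49 / 16 = 2.45 dB.
Output = 15 − 2.45 = 12.55 dBV.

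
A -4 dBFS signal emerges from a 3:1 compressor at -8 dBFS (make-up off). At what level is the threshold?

-10 dBFS

Let T be the threshold. Output overshoot = (input overshoot)/R, so -8 − T = (-4 − T)/3.
3·(-8 − T) = -4 − T → 2·T = -24 − (-4) = -20.
T = -20/2 = -10 dBFS.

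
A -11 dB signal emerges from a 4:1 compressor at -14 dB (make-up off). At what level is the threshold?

Input is 4 dB above T (since output overshoot × R = input overshoot: (-14 − T)·4 = -11 − T gives T = -15 dB).
Check: -15 + (-11 − (-15))/4 = -15 + 1 = -14 dB. ✓

-15 dB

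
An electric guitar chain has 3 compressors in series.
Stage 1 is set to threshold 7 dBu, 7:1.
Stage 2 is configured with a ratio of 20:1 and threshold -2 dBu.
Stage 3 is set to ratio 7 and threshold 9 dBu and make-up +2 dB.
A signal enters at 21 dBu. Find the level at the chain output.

Stage 1: 14 dB above 7 dBu, reduced 7:1 to 2 dB above → 9 dBu.
Stage 2: 9 dBu is 11 dB over -2 dBu; at 20:1 that becomes 0.55 dB over, giving -1.45 dBu.
Stage 3: -1.45 dBu ≤ 9 dBu, so stage 3 doesn't engage; make-up brings it to 0.55 dBu.

0.55 dBu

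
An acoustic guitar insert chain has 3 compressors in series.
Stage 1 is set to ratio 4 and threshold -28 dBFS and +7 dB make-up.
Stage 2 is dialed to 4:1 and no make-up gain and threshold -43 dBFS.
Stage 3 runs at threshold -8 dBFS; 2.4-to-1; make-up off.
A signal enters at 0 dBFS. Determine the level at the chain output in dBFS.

Stage 1: 0 dBFS is 28 dB over -28 dBFS; at 4:1 that becomes 7 dB over, giving -21 dBFS; +7 dB make-up → -14 dBFS.
Stage 2: 29 dB above -43 dBFS, reduced 4:1 to 7.25 dB above → -35.75 dBFS.
Stage 3: -35.75 dBFS ≤ -8 dBFS, so stage 3 doesn't engage; output -35.75 dBFS.

-35.75 dBFS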